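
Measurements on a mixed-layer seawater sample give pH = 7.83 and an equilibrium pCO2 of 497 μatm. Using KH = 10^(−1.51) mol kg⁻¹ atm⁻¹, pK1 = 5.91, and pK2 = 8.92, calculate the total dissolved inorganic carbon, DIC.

[CO2*] = KH · pCO2 = 10^(−1.51) × 497×10^-6 = 1.536×10^-5 mol/kg
α₀ = 1/(1 + K1/[H⁺] + K1K2/[H⁺]²) = 1/(1 + 10^+1.92 + 10^+0.83) = 0.01100
DIC = [CO2*]/α₀ = 1.536×10^-5 / 0.01100 = 1.40 mmol/kg

DIC = 1.40 mmol/kg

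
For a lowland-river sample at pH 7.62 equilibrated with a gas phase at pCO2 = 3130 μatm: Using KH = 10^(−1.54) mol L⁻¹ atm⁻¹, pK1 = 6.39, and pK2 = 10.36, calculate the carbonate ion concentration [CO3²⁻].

[CO3²⁻] = 2.79 μmol/L

[CO2*] = KH · pCO2 = 10^(−1.54) × 3130×10^-6 = 9.027×10^-5 mol/L
α₀ = 1/(1 + K1/[H⁺] + K1K2/[H⁺]²) = 1/(1 + 10^+1.23 + 10^-1.51) = 0.05551
DIC = [CO2*]/α₀ = 9.027×10^-5 / 0.05551 = 1.626 mmol/L
[CO3²⁻] = α₂·DIC; α₂ = 0.001716, so [CO3²⁻] = 0.001716 × 1.626 = 0.00279 mmol/L = 2.79 μmol/L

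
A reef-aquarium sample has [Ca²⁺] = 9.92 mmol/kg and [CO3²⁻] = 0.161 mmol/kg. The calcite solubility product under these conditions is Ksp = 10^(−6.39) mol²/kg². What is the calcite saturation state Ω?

Ω = 3.92

Ksp = 10^(−6.39) = 4.074×10^-7
Ω = [Ca²⁺][CO3²⁻]/Ksp = (9.92×10^-3)(0.161×10^-3) / 4.074×10^-7 = 3.92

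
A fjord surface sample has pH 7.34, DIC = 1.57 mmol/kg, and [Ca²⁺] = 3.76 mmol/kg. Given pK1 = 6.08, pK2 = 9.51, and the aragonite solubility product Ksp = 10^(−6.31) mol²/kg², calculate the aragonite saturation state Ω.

Ω = 0.0768

α₂ = 1 / (1 + [H⁺]/K2 + [H⁺]²/(K1K2)) = 1 / (1 + 10^+2.17 + 10^+0.91)
   = 1 / (1 + 147.91 + 8.1283) = 1/157.04 = 0.006368
[CO3²⁻] = α₂ × DIC = 0.006368 × 1.57 = 0.009998 mmol/kg = 9.998 μmol/kg
Ksp = 10^(−6.31) = 4.898×10^-7
Ω = [Ca²⁺][CO3²⁻]/Ksp = (3.76×10^-3)(9.998×10^-6) / 4.898×10^-7 = 0.0768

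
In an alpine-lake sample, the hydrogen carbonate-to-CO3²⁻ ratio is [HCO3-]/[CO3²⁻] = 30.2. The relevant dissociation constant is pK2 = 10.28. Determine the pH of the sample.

From K2 = [H⁺][CO3²⁻]/[HCO3-]:  pH = pK2 − log₁₀([HCO3-]/[CO3²⁻])
log₁₀(30.2) = +1.480
pH = 10.28 − (+1.480) = 8.80

pH = 8.80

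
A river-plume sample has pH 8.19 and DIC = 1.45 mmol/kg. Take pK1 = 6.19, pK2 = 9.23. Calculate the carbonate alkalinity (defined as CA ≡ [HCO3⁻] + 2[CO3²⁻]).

CA = [HCO3⁻] + 2[CO3²⁻] = (α₁ + 2α₂)·DIC
At pH 8.19: [H⁺]/K1 = 10^-2.00 = 0.010000, K2/[H⁺] = 10^-1.04 = 0.091201
α₁ = 1/(1 + 0.010000 + 0.091201) = 1/1.1012 = 0.9081; α₂ = α₁·K2/[H⁺] = 0.08282
α₁ + 2α₂ = 1.0737
CA = 1.0737 × 1.45 = 1.56 mmol/kg

CA = 1.56 mmol/kg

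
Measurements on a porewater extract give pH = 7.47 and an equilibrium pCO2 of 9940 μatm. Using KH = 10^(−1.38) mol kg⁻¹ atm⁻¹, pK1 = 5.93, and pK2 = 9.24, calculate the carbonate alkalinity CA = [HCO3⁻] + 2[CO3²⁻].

CA = 14.9 mmol/kg

[CO2*] = KH · pCO2 = 10^(−1.38) × 9940×10^-6 = 4.144×10^-4 mol/kg
α₀ = 1/(1 + K1/[H⁺] + K1K2/[H⁺]²) = 1/(1 + 10^+1.54 + 10^-0.23) = 0.02758
DIC = [CO2*]/α₀ = 4.144×10^-4 / 0.02758 = 15.03 mmol/kg
CA = (α₁ + 2α₂)·DIC = (0.9562 + 2×0.01624) × 15.03 = 14.9 mmol/kg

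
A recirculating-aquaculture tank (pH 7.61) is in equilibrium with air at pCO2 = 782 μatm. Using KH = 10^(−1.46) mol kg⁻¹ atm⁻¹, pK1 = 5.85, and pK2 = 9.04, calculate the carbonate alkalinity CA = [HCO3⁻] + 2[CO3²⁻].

CA = 1.68 mmol/kg

[CO2*] = KH · pCO2 = 10^(−1.46) × 782×10^-6 = 2.711×10^-5 mol/kg
α₀ = 1/(1 + K1/[H⁺] + K1K2/[H⁺]²) = 1/(1 + 10^+1.76 + 10^+0.33) = 0.01648
DIC = [CO2*]/α₀ = 2.711×10^-5 / 0.01648 = 1.645 mmol/kg
CA = (α₁ + 2α₂)·DIC = (0.9483 + 2×0.03523) × 1.645 = 1.68 mmol/kg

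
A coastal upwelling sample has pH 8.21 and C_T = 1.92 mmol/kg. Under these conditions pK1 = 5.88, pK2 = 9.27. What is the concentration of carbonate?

α₂ = 1 / (1 + [H⁺]/K2 + [H⁺]²/(K1K2)) = 1 / (1 + 10^+1.06 + 10^-1.27)
   = 1 / (1 + 11.482 + 0.053703) = 1/12.535 = 0.07978
[CO3²⁻] = α₂ × DIC = 0.07978 × 1.92 = 0.153 mmol/kg

[CO3²⁻] = 0.153 mmol/kg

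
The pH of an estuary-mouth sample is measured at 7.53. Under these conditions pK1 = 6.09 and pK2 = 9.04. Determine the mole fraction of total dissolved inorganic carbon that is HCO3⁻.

α₁ = 1 / (1 + [H⁺]/K1 + K2/[H⁺]) = 1 / (1 + 10^-1.44 + 10^-1.51)
   = 1 / (1 + 0.036308 + 0.030903) = 1/1.0672 = 0.9370

α₁ = 0.937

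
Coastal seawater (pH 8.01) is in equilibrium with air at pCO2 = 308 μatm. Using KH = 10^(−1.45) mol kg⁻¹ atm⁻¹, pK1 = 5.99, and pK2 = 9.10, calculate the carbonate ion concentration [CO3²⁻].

[CO2*] = KH · pCO2 = 10^(−1.45) × 308×10^-6 = 1.093×10^-5 mol/kg
α₀ = 1/(1 + K1/[H⁺] + K1K2/[H⁺]²) = 1/(1 + 10^+2.02 + 10^+0.93) = 0.008755
DIC = [CO2*]/α₀ = 1.093×10^-5 / 0.008755 = 1.248 mmol/kg
[CO3²⁻] = α₂·DIC; α₂ = 0.07451, so [CO3²⁻] = 0.07451 × 1.248 = 0.0930 mmol/kg

[CO3²⁻] = 0.0930 mmol/kg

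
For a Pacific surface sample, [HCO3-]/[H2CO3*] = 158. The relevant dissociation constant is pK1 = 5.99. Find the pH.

From K1 = [H⁺][HCO3-]/[H2CO3*]:  pH = pK1 + log₁₀([HCO3-]/[H2CO3*])
log₁₀(158) = +2.199
pH = 5.99 + (+2.199) = 8.19

pH = 8.19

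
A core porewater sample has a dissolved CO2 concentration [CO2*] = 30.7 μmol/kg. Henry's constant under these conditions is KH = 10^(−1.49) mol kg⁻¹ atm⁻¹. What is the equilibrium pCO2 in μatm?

pCO2 = 949 μatm

KH = 10^(−1.49) = 3.236×10^-2 mol kg⁻¹ atm⁻¹
pCO2 = [CO2*]/KH = 30.7×10^-6 / 3.236×10^-2 = 9.49×10^-4 atm = 949 μatm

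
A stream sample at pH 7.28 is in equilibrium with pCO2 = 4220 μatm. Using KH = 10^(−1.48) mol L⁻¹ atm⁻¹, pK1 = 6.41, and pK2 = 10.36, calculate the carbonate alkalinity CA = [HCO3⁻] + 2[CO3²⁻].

[CO2*] = KH · pCO2 = 10^(−1.48) × 4220×10^-6 = 1.397×10^-4 mol/L
α₀ = 1/(1 + K1/[H⁺] + K1K2/[H⁺]²) = 1/(1 + 10^+0.87 + 10^-2.21) = 0.1188
DIC = [CO2*]/α₀ = 1.397×10^-4 / 0.1188 = 1.176 mmol/L
CA = (α₁ + 2α₂)·DIC = (0.8805 + 2×0.0007324) × 1.176 = 1.04 mmol/L

CA = 1.04 mmol/L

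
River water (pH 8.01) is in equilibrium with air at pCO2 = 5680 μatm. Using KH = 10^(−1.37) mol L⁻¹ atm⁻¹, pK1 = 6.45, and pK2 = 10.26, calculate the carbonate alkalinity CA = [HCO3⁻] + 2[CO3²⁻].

[CO2*] = KH · pCO2 = 10^(−1.37) × 5680×10^-6 = 2.423×10^-4 mol/L
α₀ = 1/(1 + K1/[H⁺] + K1K2/[H⁺]²) = 1/(1 + 10^+1.56 + 10^-0.69) = 0.02666
DIC = [CO2*]/α₀ = 2.423×10^-4 / 0.02666 = 9.089 mmol/L
CA = (α₁ + 2α₂)·DIC = (0.9679 + 2×0.005443) × 9.089 = 8.90 mmol/L

CA = 8.90 mmol/L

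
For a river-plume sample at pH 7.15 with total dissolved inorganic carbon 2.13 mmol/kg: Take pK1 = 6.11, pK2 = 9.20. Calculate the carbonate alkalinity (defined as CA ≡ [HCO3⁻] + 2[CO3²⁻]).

CA = 1.97 mmol/kg

CA = [HCO3⁻] + 2[CO3²⁻] = (α₁ + 2α₂)·DIC
At pH 7.15: [H⁺]/K1 = 10^-1.04 = 0.091201, K2/[H⁺] = 10^-2.05 = 0.0089125
α₁ = 1/(1 + 0.091201 + 0.0089125) = 1/1.1001 = 0.9090; α₂ = α₁·K2/[H⁺] = 0.008101
α₁ + 2α₂ = 0.9252
CA = 0.9252 × 2.13 = 1.97 mmol/kg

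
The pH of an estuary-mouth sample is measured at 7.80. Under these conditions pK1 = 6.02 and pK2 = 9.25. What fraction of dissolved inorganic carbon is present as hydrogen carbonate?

α₁ = 1 / (1 + [H⁺]/K1 + K2/[H⁺]) = 1 / (1 + 10^-1.78 + 10^-1.45)
   = 1 / (1 + 0.016596 + 0.035481) = 1/1.0521 = 0.9505

α₁ = 0.951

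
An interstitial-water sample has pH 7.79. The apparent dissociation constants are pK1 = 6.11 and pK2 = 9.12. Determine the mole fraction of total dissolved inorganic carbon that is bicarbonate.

α₁ = 0.937

α₁ = 1 / (1 + [H⁺]/K1 + K2/[H⁺]) = 1 / (1 + 10^-1.68 + 10^-1.33)
   = 1 / (1 + 0.020893 + 0.046774) = 1/1.0677 = 0.9366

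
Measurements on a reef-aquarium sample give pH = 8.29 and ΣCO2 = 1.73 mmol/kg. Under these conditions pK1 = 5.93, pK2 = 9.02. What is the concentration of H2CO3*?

α₀ = 1 / (1 + K1/[H⁺] + K1K2/[H⁺]²) = 1 / (1 + 10^+2.36 + 10^+1.63)
   = 1 / (1 + 229.09 + 42.658) = 1/272.74 = 0.003666
[CO2*] = α₀ × DIC = 0.003666 × 1.73 = 0.00634 mmol/kg = 6.34 μmol/kg

[CO2*] = 6.34 μmol/kg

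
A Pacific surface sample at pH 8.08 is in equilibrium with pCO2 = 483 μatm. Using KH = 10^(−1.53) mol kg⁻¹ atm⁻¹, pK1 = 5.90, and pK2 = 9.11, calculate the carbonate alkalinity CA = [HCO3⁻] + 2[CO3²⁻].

CA = 2.56 mmol/kg

[CO2*] = KH · pCO2 = 10^(−1.53) × 483×10^-6 = 1.425×10^-5 mol/kg
α₀ = 1/(1 + K1/[H⁺] + K1K2/[H⁺]²) = 1/(1 + 10^+2.18 + 10^+1.15) = 0.006007
DIC = [CO2*]/α₀ = 1.425×10^-5 / 0.006007 = 2.373 mmol/kg
CA = (α₁ + 2α₂)·DIC = (0.9091 + 2×0.08485) × 2.373 = 2.56 mmol/kg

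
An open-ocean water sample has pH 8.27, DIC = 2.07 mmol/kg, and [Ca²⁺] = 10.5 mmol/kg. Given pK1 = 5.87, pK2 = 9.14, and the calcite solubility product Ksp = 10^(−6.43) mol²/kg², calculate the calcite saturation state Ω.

Ω = 6.93

α₂ = 1 / (1 + [H⁺]/K2 + [H⁺]²/(K1K2)) = 1 / (1 + 10^+0.87 + 10^-1.53)
   = 1 / (1 + 7.4131 + 0.029512) = 1/8.4426 = 0.1184
[CO3²⁻] = α₂ × DIC = 0.1184 × 2.07 = 0.2452 mmol/kg
Ksp = 10^(−6.43) = 3.715×10^-7
Ω = [Ca²⁺][CO3²⁻]/Ksp = (10.5×10^-3)(2.452×10^-4) / 3.715×10^-7 = 6.93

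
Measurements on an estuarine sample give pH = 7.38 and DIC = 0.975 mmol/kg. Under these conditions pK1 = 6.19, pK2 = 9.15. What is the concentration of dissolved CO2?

α₀ = 1 / (1 + K1/[H⁺] + K1K2/[H⁺]²) = 1 / (1 + 10^+1.19 + 10^-0.58)
   = 1 / (1 + 15.488 + 0.26303) = 1/16.751 = 0.05970
[CO2*] = α₀ × DIC = 0.05970 × 0.975 = 0.0582 mmol/kg

[CO2*] = 0.0582 mmol/kg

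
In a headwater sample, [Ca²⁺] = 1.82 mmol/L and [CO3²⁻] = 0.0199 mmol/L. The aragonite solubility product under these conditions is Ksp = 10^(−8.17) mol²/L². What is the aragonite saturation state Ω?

Ω = 5.36

Ksp = 10^(−8.17) = 6.761×10^-9
Ω = [Ca²⁺][CO3²⁻]/Ksp = (1.82×10^-3)(0.0199×10^-3) / 6.761×10^-9 = 5.36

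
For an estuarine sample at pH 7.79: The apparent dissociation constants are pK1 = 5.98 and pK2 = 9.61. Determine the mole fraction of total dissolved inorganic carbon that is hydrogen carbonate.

α₁ = 1 / (1 + [H⁺]/K1 + K2/[H⁺]) = 1 / (1 + 10^-1.81 + 10^-1.82)
   = 1 / (1 + 0.015488 + 0.015136) = 1/1.0306 = 0.9703

α₁ = 0.970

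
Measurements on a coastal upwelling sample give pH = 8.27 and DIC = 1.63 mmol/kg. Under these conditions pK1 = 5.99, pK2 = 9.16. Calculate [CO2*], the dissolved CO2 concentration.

α₀ = 1 / (1 + K1/[H⁺] + K1K2/[H⁺]²) = 1 / (1 + 10^+2.28 + 10^+1.39)
   = 1 / (1 + 190.55 + 24.547) = 1/216.09 = 0.004628
[CO2*] = α₀ × DIC = 0.004628 × 1.63 = 0.00754 mmol/kg = 7.54 μmol/kg

[CO2*] = 7.54 μmol/kg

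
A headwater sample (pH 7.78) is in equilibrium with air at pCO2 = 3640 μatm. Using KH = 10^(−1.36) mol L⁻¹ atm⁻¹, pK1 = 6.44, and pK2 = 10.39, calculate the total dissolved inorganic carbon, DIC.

DIC = 3.64 mmol/L

[CO2*] = KH · pCO2 = 10^(−1.36) × 3640×10^-6 = 1.589×10^-4 mol/L
α₀ = 1/(1 + K1/[H⁺] + K1K2/[H⁺]²) = 1/(1 + 10^+1.34 + 10^-1.27) = 0.04361
DIC = [CO2*]/α₀ = 1.589×10^-4 / 0.04361 = 3.64 mmol/L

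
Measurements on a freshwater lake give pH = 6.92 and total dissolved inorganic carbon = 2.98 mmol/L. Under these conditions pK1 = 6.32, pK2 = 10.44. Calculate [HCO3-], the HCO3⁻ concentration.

[HCO3⁻] = 2.38 mmol/L

α₁ = 1 / (1 + [H⁺]/K1 + K2/[H⁺]) = 1 / (1 + 10^-0.60 + 10^-3.52)
   = 1 / (1 + 0.25119 + 0.00030200) = 1/1.2515 = 0.7990
[HCO3⁻] = α₁ × DIC = 0.7990 × 2.98 = 2.38 mmol/L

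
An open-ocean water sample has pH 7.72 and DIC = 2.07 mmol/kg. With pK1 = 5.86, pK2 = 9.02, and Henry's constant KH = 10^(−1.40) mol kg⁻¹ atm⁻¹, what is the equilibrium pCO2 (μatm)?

α₀ = 1 / (1 + K1/[H⁺] + K1K2/[H⁺]²) = 1 / (1 + 10^+1.86 + 10^+0.56)
   = 1 / (1 + 72.444 + 3.6308) = 1/77.074 = 0.01297
[CO2*] = α₀ × DIC = 0.01297 × 2.07 = 0.02686 mmol/kg
pCO2 = [CO2*]/KH = 2.686×10^-5 / 3.981×10^-2 = 675 μatm

pCO2 = 675 μatm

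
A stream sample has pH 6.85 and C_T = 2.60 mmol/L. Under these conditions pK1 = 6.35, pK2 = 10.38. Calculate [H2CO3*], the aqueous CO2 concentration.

α₀ = 1 / (1 + K1/[H⁺] + K1K2/[H⁺]²) = 1 / (1 + 10^+0.50 + 10^-3.03)
   = 1 / (1 + 3.1623 + 0.00093325) = 1/4.1632 = 0.2402
[CO2*] = α₀ × DIC = 0.2402 × 2.60 = 0.625 mmol/L

[CO2*] = 0.625 mmol/L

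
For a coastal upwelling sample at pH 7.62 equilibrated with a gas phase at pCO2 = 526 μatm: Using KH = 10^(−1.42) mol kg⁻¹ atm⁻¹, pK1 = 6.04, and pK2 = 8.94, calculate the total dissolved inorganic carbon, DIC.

DIC = 0.817 mmol/kg

[CO2*] = KH · pCO2 = 10^(−1.42) × 526×10^-6 = 2.000×10^-5 mol/kg
α₀ = 1/(1 + K1/[H⁺] + K1K2/[H⁺]²) = 1/(1 + 10^+1.58 + 10^+0.26) = 0.02449
DIC = [CO2*]/α₀ = 2.000×10^-5 / 0.02449 = 0.817 mmol/kg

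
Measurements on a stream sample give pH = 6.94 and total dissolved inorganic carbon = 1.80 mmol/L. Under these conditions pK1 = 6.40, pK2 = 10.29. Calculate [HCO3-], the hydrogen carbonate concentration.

[HCO3⁻] = 1.40 mmol/L

α₁ = 1 / (1 + [H⁺]/K1 + K2/[H⁺]) = 1 / (1 + 10^-0.54 + 10^-3.35)
   = 1 / (1 + 0.28840 + 0.00044668) = 1/1.2888 = 0.7759
[HCO3⁻] = α₁ × DIC = 0.7759 × 1.80 = 1.40 mmol/L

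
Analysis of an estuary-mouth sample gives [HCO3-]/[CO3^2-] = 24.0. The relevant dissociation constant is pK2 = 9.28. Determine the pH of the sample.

From K2 = [H⁺][CO3^2-]/[HCO3-]:  pH = pK2 − log₁₀([HCO3-]/[CO3^2-])
log₁₀(24.0) = +1.380
pH = 9.28 − (+1.380) = 7.90

pH = 7.90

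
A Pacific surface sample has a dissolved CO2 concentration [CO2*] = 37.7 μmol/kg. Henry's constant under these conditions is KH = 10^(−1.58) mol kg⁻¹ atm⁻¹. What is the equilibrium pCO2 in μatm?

pCO2 = 1430 μatm

KH = 10^(−1.58) = 2.630×10^-2 mol kg⁻¹ atm⁻¹
pCO2 = [CO2*]/KH = 37.7×10^-6 / 2.630×10^-2 = 1.43×10^-3 atm = 1430 μatm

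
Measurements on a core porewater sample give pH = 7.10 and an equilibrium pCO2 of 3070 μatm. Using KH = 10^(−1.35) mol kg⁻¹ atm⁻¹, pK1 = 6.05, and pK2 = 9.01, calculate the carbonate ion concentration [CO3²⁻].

[CO2*] = KH · pCO2 = 10^(−1.35) × 3070×10^-6 = 1.371×10^-4 mol/kg
α₀ = 1/(1 + K1/[H⁺] + K1K2/[H⁺]²) = 1/(1 + 10^+1.05 + 10^-0.86) = 0.08092
DIC = [CO2*]/α₀ = 1.371×10^-4 / 0.08092 = 1.695 mmol/kg
[CO3²⁻] = α₂·DIC; α₂ = 0.01117, so [CO3²⁻] = 0.01117 × 1.695 = 0.0189 mmol/kg = 18.9 μmol/kg

[CO3²⁻] = 18.9 μmol/kg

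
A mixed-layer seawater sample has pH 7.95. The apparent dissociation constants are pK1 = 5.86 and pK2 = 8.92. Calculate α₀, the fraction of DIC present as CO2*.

α₀ = 1 / (1 + K1/[H⁺] + K1K2/[H⁺]²) = 1 / (1 + 10^+2.09 + 10^+1.12)
   = 1 / (1 + 123.03 + 13.183) = 1/137.21 = 0.007288

α₀ = 0.00729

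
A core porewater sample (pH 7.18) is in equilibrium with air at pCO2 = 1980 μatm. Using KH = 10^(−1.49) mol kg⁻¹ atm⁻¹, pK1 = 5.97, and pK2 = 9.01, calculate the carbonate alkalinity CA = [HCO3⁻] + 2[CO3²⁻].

[CO2*] = KH · pCO2 = 10^(−1.49) × 1980×10^-6 = 6.407×10^-5 mol/kg
α₀ = 1/(1 + K1/[H⁺] + K1K2/[H⁺]²) = 1/(1 + 10^+1.21 + 10^-0.62) = 0.05728
DIC = [CO2*]/α₀ = 6.407×10^-5 / 0.05728 = 1.119 mmol/kg
CA = (α₁ + 2α₂)·DIC = (0.9290 + 2×0.01374) × 1.119 = 1.07 mmol/kg

CA = 1.07 mmol/kg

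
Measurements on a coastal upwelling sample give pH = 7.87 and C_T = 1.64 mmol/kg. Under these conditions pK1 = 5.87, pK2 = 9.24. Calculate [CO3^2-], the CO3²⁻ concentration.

α₂ = 1 / (1 + [H⁺]/K2 + [H⁺]²/(K1K2)) = 1 / (1 + 10^+1.37 + 10^-0.63)
   = 1 / (1 + 23.442 + 0.23442) = 1/24.677 = 0.04052
[CO3²⁻] = α₂ × DIC = 0.04052 × 1.64 = 0.0665 mmol/kg

[CO3²⁻] = 0.0665 mmol/kg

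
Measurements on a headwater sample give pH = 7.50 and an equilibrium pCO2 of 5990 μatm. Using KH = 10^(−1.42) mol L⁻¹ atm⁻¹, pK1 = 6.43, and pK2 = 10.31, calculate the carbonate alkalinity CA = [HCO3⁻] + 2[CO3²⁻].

CA = 2.68 mmol/L

[CO2*] = KH · pCO2 = 10^(−1.42) × 5990×10^-6 = 2.277×10^-4 mol/L
α₀ = 1/(1 + K1/[H⁺] + K1K2/[H⁺]²) = 1/(1 + 10^+1.07 + 10^-1.74) = 0.07833
DIC = [CO2*]/α₀ = 2.277×10^-4 / 0.07833 = 2.908 mmol/L
CA = (α₁ + 2α₂)·DIC = (0.9202 + 2×0.001425) × 2.908 = 2.68 mmol/L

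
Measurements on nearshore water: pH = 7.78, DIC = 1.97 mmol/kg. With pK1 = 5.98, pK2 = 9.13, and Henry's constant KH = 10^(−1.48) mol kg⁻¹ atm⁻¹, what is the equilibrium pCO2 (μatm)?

pCO2 = 889 μatm

α₀ = 1 / (1 + K1/[H⁺] + K1K2/[H⁺]²) = 1 / (1 + 10^+1.80 + 10^+0.45)
   = 1 / (1 + 63.096 + 2.8184) = 1/66.914 = 0.01494
[CO2*] = α₀ × DIC = 0.01494 × 1.97 = 0.02944 mmol/kg
pCO2 = [CO2*]/KH = 2.944×10^-5 / 3.311×10^-2 = 889 μatm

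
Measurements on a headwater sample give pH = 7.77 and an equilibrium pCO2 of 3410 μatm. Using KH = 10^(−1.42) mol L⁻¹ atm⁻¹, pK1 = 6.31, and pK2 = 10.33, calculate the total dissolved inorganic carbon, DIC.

[CO2*] = KH · pCO2 = 10^(−1.42) × 3410×10^-6 = 1.296×10^-4 mol/L
α₀ = 1/(1 + K1/[H⁺] + K1K2/[H⁺]²) = 1/(1 + 10^+1.46 + 10^-1.10) = 0.03342
DIC = [CO2*]/α₀ = 1.296×10^-4 / 0.03342 = 3.88 mmol/L

DIC = 3.88 mmol/L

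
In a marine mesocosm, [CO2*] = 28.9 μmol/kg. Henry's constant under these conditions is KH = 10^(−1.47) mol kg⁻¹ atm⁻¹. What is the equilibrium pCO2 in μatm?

pCO2 = 853 μatm

KH = 10^(−1.47) = 3.388×10^-2 mol kg⁻¹ atm⁻¹
pCO2 = [CO2*]/KH = 28.9×10^-6 / 3.388×10^-2 = 8.53×10^-4 atm = 853 μatm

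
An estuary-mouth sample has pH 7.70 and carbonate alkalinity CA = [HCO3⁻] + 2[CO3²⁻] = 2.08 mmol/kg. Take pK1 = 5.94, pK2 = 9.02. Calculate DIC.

DIC = 2.02 mmol/kg

CA = [HCO3⁻] + 2[CO3²⁻] = (α₁ + 2α₂)·DIC
At pH 7.70: [H⁺]/K1 = 10^-1.76 = 0.017378, K2/[H⁺] = 10^-1.32 = 0.047863
α₁ = 1/(1 + 0.017378 + 0.047863) = 1/1.0652 = 0.9388; α₂ = α₁·K2/[H⁺] = 0.04493
α₁ + 2α₂ = 1.0286
DIC = CA / (α₁ + 2α₂) = 2.08 / 1.0286 = 2.02 mmol/kg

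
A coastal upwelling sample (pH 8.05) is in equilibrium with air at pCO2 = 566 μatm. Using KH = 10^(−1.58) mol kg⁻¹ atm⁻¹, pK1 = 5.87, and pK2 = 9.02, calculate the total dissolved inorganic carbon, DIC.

DIC = 2.51 mmol/kg

[CO2*] = KH · pCO2 = 10^(−1.58) × 566×10^-6 = 1.489×10^-5 mol/kg
α₀ = 1/(1 + K1/[H⁺] + K1K2/[H⁺]²) = 1/(1 + 10^+2.18 + 10^+1.21) = 0.005932
DIC = [CO2*]/α₀ = 1.489×10^-5 / 0.005932 = 2.51 mmol/kg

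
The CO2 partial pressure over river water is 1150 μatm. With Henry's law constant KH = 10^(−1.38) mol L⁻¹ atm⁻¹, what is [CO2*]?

[CO2*] = 47.9 μmol/L

KH = 10^(−1.38) = 4.169×10^-2 mol L⁻¹ atm⁻¹
[CO2*] = KH · pCO2 = 4.169×10^-2 × 1150×10^-6 atm = 4.79×10^-5 mol/L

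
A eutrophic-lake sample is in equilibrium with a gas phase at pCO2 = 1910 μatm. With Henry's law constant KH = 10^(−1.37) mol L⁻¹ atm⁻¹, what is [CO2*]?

[CO2*] = 81.5 μmol/L

KH = 10^(−1.37) = 4.266×10^-2 mol L⁻¹ atm⁻¹
[CO2*] = KH · pCO2 = 4.266×10^-2 × 1910×10^-6 atm = 8.15×10^-5 mol/L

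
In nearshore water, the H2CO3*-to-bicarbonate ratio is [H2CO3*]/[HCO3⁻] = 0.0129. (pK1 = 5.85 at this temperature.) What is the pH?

pH = 7.74

From K1 = [H⁺][HCO3⁻]/[H2CO3*]:  pH = pK1 − log₁₀([H2CO3*]/[HCO3⁻])
log₁₀(0.0129) = -1.889
pH = 5.85 − (-1.889) = 7.74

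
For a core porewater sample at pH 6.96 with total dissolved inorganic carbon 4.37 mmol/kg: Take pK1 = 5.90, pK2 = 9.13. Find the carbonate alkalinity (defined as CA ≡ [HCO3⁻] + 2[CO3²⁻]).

CA = 4.05 mmol/kg

CA = [HCO3⁻] + 2[CO3²⁻] = (α₁ + 2α₂)·DIC
At pH 6.96: [H⁺]/K1 = 10^-1.06 = 0.087096, K2/[H⁺] = 10^-2.17 = 0.0067608
α₁ = 1/(1 + 0.087096 + 0.0067608) = 1/1.0939 = 0.9142; α₂ = α₁·K2/[H⁺] = 0.006181
α₁ + 2α₂ = 0.9266
CA = 0.9266 × 4.37 = 4.05 mmol/kg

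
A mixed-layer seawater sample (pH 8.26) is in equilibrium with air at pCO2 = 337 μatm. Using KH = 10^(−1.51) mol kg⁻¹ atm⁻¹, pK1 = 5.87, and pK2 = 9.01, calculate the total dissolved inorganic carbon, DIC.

[CO2*] = KH · pCO2 = 10^(−1.51) × 337×10^-6 = 1.041×10^-5 mol/kg
α₀ = 1/(1 + K1/[H⁺] + K1K2/[H⁺]²) = 1/(1 + 10^+2.39 + 10^+1.64) = 0.003447
DIC = [CO2*]/α₀ = 1.041×10^-5 / 0.003447 = 3.02 mmol/kg

DIC = 3.02 mmol/kg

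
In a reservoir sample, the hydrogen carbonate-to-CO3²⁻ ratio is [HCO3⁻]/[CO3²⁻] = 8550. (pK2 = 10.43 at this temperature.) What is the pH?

From K2 = [H⁺][CO3²⁻]/[HCO3⁻]:  pH = pK2 − log₁₀([HCO3⁻]/[CO3²⁻])
log₁₀(8550) = +3.932
pH = 10.43 − (+3.932) = 6.50

pH = 6.50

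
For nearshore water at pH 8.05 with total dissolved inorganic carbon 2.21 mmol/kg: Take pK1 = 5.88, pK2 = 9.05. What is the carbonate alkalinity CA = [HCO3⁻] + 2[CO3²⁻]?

CA = 2.40 mmol/kg

CA = [HCO3⁻] + 2[CO3²⁻] = (α₁ + 2α₂)·DIC
At pH 8.05: [H⁺]/K1 = 10^-2.17 = 0.0067608, K2/[H⁺] = 10^-1.00 = 0.10000
α₁ = 1/(1 + 0.0067608 + 0.10000) = 1/1.1068 = 0.9035; α₂ = α₁·K2/[H⁺] = 0.09035
α₁ + 2α₂ = 1.0842
CA = 1.0842 × 2.21 = 2.40 mmol/kg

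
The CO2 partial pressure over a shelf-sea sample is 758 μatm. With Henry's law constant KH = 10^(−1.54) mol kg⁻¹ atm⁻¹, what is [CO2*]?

[CO2*] = 21.9 μmol/kg

KH = 10^(−1.54) = 2.884×10^-2 mol kg⁻¹ atm⁻¹
[CO2*] = KH · pCO2 = 2.884×10^-2 × 758×10^-6 atm = 2.19×10^-5 mol/kg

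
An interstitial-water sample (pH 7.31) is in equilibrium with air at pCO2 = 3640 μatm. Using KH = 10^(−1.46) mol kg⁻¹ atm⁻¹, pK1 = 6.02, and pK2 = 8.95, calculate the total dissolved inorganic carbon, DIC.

DIC = 2.64 mmol/kg

[CO2*] = KH · pCO2 = 10^(−1.46) × 3640×10^-6 = 1.262×10^-4 mol/kg
α₀ = 1/(1 + K1/[H⁺] + K1K2/[H⁺]²) = 1/(1 + 10^+1.29 + 10^-0.35) = 0.04774
DIC = [CO2*]/α₀ = 1.262×10^-4 / 0.04774 = 2.64 mmol/kg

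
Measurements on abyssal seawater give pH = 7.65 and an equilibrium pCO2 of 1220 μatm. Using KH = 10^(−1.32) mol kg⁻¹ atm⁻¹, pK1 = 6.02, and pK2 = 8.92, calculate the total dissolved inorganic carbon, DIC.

[CO2*] = KH · pCO2 = 10^(−1.32) × 1220×10^-6 = 5.839×10^-5 mol/kg
α₀ = 1/(1 + K1/[H⁺] + K1K2/[H⁺]²) = 1/(1 + 10^+1.63 + 10^+0.36) = 0.02176
DIC = [CO2*]/α₀ = 5.839×10^-5 / 0.02176 = 2.68 mmol/kg

DIC = 2.68 mmol/kg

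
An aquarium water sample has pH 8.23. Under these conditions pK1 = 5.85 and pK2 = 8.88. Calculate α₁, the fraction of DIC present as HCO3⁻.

α₁ = 1 / (1 + [H⁺]/K1 + K2/[H⁺]) = 1 / (1 + 10^-2.38 + 10^-0.65)
   = 1 / (1 + 0.0041687 + 0.22387) = 1/1.2280 = 0.8143

α₁ = 0.814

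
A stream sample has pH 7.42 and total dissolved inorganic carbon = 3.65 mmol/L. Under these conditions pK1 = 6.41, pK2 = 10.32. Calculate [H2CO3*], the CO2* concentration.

[CO2*] = 0.325 mmol/L

α₀ = 1 / (1 + K1/[H⁺] + K1K2/[H⁺]²) = 1 / (1 + 10^+1.01 + 10^-1.89)
   = 1 / (1 + 10.233 + 0.012882) = 1/11.246 = 0.08892
[CO2*] = α₀ × DIC = 0.08892 × 3.65 = 0.325 mmol/L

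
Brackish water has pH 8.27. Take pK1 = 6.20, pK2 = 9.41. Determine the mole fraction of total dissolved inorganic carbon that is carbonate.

α₂ = 1 / (1 + [H⁺]/K2 + [H⁺]²/(K1K2)) = 1 / (1 + 10^+1.14 + 10^-0.93)
   = 1 / (1 + 13.804 + 0.11749) = 1/14.921 = 0.06702

α₂ = 0.0670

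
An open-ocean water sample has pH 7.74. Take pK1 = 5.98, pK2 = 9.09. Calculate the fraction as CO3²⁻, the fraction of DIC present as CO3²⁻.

α₂ = 1 / (1 + [H⁺]/K2 + [H⁺]²/(K1K2)) = 1 / (1 + 10^+1.35 + 10^-0.41)
   = 1 / (1 + 22.387 + 0.38905) = 1/23.776 = 0.04206

α₂ = 0.0421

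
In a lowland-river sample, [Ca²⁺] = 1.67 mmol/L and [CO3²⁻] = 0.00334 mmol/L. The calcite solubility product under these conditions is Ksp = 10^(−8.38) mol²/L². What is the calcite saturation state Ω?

Ksp = 10^(−8.38) = 4.169×10^-9
Ω = [Ca²⁺][CO3²⁻]/Ksp = (1.67×10^-3)(0.00334×10^-3) / 4.169×10^-9 = 1.34

Ω = 1.34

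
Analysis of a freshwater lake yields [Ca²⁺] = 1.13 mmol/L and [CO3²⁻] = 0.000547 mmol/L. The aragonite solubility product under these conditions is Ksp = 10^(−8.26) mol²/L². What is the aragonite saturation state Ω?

Ω = 0.112

Ksp = 10^(−8.26) = 5.495×10^-9
Ω = [Ca²⁺][CO3²⁻]/Ksp = (1.13×10^-3)(0.000547×10^-3) / 5.495×10^-9 = 0.112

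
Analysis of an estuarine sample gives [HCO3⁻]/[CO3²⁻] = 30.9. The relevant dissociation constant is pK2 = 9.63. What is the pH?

From K2 = [H⁺][CO3²⁻]/[HCO3⁻]:  pH = pK2 − log₁₀([HCO3⁻]/[CO3²⁻])
log₁₀(30.9) = +1.490
pH = 9.63 − (+1.490) = 8.14

pH = 8.14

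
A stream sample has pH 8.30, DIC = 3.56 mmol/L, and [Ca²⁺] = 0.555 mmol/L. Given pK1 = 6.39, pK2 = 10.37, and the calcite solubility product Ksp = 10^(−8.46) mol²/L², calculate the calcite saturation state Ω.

Ω = 4.75

α₂ = 1 / (1 + [H⁺]/K2 + [H⁺]²/(K1K2)) = 1 / (1 + 10^+2.07 + 10^+0.16)
   = 1 / (1 + 117.49 + 1.4454) = 1/119.94 = 0.008338
[CO3²⁻] = α₂ × DIC = 0.008338 × 3.56 = 0.02968 mmol/L
Ksp = 10^(−8.46) = 3.467×10^-9
Ω = [Ca²⁺][CO3²⁻]/Ksp = (0.555×10^-3)(2.968×10^-5) / 3.467×10^-9 = 4.75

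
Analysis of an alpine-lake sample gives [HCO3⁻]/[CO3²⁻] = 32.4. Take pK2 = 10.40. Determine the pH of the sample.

pH = 8.89

From K2 = [H⁺][CO3²⁻]/[HCO3⁻]:  pH = pK2 − log₁₀([HCO3⁻]/[CO3²⁻])
log₁₀(32.4) = +1.511
pH = 10.40 − (+1.511) = 8.89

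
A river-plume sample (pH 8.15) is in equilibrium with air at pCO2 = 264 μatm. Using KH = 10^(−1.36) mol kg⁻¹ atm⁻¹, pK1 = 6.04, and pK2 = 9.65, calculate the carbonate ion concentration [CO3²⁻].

[CO3²⁻] = 0.0469 mmol/kg

[CO2*] = KH · pCO2 = 10^(−1.36) × 264×10^-6 = 1.152×10^-5 mol/kg
α₀ = 1/(1 + K1/[H⁺] + K1K2/[H⁺]²) = 1/(1 + 10^+2.11 + 10^+0.61) = 0.007468
DIC = [CO2*]/α₀ = 1.152×10^-5 / 0.007468 = 1.543 mmol/kg
[CO3²⁻] = α₂·DIC; α₂ = 0.03042, so [CO3²⁻] = 0.03042 × 1.543 = 0.0469 mmol/kg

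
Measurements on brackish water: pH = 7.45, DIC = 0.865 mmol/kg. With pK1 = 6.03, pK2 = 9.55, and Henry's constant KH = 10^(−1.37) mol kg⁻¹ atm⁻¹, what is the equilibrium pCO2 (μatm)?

α₀ = 1 / (1 + K1/[H⁺] + K1K2/[H⁺]²) = 1 / (1 + 10^+1.42 + 10^-0.68)
   = 1 / (1 + 26.303 + 0.20893) = 1/27.512 = 0.03635
[CO2*] = α₀ × DIC = 0.03635 × 0.865 = 0.03144 mmol/kg
pCO2 = [CO2*]/KH = 3.144×10^-5 / 4.266×10^-2 = 737 μatm

pCO2 = 737 μatm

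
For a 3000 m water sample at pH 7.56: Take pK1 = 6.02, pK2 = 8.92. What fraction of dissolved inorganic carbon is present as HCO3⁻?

α₁ = 0.932

α₁ = 1 / (1 + [H⁺]/K1 + K2/[H⁺]) = 1 / (1 + 10^-1.54 + 10^-1.36)
   = 1 / (1 + 0.028840 + 0.043652) = 1/1.0725 = 0.9324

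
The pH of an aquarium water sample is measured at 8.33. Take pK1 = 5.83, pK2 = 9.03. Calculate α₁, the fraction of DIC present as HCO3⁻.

α₁ = 0.831

α₁ = 1 / (1 + [H⁺]/K1 + K2/[H⁺]) = 1 / (1 + 10^-2.50 + 10^-0.70)
   = 1 / (1 + 0.0031623 + 0.19953) = 1/1.2027 = 0.8315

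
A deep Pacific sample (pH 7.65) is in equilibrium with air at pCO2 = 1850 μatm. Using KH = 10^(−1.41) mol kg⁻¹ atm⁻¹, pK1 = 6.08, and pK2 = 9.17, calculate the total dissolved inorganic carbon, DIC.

DIC = 2.83 mmol/kg

[CO2*] = KH · pCO2 = 10^(−1.41) × 1850×10^-6 = 7.197×10^-5 mol/kg
α₀ = 1/(1 + K1/[H⁺] + K1K2/[H⁺]²) = 1/(1 + 10^+1.57 + 10^+0.05) = 0.02546
DIC = [CO2*]/α₀ = 7.197×10^-5 / 0.02546 = 2.83 mmol/kg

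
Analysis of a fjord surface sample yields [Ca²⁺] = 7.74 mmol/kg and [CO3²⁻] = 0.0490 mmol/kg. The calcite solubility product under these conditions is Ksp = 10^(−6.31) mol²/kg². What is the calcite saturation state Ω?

Ω = 0.774

Ksp = 10^(−6.31) = 4.898×10^-7
Ω = [Ca²⁺][CO3²⁻]/Ksp = (7.74×10^-3)(0.0490×10^-3) / 4.898×10^-7 = 0.774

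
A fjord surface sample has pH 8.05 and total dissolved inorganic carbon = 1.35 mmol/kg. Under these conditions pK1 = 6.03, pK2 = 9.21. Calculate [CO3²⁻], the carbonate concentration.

[CO3²⁻] = 0.0866 mmol/kg

α₂ = 1 / (1 + [H⁺]/K2 + [H⁺]²/(K1K2)) = 1 / (1 + 10^+1.16 + 10^-0.86)
   = 1 / (1 + 14.454 + 0.13804) = 1/15.592 = 0.06413
[CO3²⁻] = α₂ × DIC = 0.06413 × 1.35 = 0.0866 mmol/kg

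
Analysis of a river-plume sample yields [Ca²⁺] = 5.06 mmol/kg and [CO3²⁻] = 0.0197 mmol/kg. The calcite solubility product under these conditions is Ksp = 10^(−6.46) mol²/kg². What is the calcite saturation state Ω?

Ksp = 10^(−6.46) = 3.467×10^-7
Ω = [Ca²⁺][CO3²⁻]/Ksp = (5.06×10^-3)(0.0197×10^-3) / 3.467×10^-7 = 0.287

Ω = 0.287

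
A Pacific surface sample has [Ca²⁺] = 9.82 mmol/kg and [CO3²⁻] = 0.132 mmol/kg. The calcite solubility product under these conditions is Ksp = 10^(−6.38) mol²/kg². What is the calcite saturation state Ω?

Ksp = 10^(−6.38) = 4.169×10^-7
Ω = [Ca²⁺][CO3²⁻]/Ksp = (9.82×10^-3)(0.132×10^-3) / 4.169×10^-7 = 3.11

Ω = 3.11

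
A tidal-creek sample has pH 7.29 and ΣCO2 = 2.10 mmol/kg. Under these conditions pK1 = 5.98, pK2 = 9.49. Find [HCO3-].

α₁ = 1 / (1 + [H⁺]/K1 + K2/[H⁺]) = 1 / (1 + 10^-1.31 + 10^-2.20)
   = 1 / (1 + 0.048978 + 0.0063096) = 1/1.0553 = 0.9476
[HCO3⁻] = α₁ × DIC = 0.9476 × 2.10 = 1.99 mmol/kg

[HCO3⁻] = 1.99 mmol/kg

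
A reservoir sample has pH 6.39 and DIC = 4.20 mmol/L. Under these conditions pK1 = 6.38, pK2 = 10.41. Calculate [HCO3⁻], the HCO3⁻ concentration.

α₁ = 1 / (1 + [H⁺]/K1 + K2/[H⁺]) = 1 / (1 + 10^-0.01 + 10^-4.02)
   = 1 / (1 + 0.97724 + 9.5499×10^-5) = 1/1.9773 = 0.5057
[HCO3⁻] = α₁ × DIC = 0.5057 × 4.20 = 2.12 mmol/L

[HCO3⁻] = 2.12 mmol/L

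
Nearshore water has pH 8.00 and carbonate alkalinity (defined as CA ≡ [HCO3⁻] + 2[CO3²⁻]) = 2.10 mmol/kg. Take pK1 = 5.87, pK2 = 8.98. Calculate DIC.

DIC = 1.93 mmol/kg

CA = [HCO3⁻] + 2[CO3²⁻] = (α₁ + 2α₂)·DIC
At pH 8.00: [H⁺]/K1 = 10^-2.13 = 0.0074131, K2/[H⁺] = 10^-0.98 = 0.10471
α₁ = 1/(1 + 0.0074131 + 0.10471) = 1/1.1121 = 0.8992; α₂ = α₁·K2/[H⁺] = 0.09416
α₁ + 2α₂ = 1.0875
DIC = CA / (α₁ + 2α₂) = 2.10 / 1.0875 = 1.93 mmol/kg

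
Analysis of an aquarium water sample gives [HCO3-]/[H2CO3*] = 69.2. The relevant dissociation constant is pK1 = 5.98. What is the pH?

pH = 7.82

From K1 = [H⁺][HCO3-]/[H2CO3*]:  pH = pK1 + log₁₀([HCO3-]/[H2CO3*])
log₁₀(69.2) = +1.840
pH = 5.98 + (+1.840) = 7.82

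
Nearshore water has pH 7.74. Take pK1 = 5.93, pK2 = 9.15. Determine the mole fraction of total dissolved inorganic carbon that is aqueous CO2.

α₀ = 1 / (1 + K1/[H⁺] + K1K2/[H⁺]²) = 1 / (1 + 10^+1.81 + 10^+0.40)
   = 1 / (1 + 64.565 + 2.5119) = 1/68.077 = 0.01469

α₀ = 0.0147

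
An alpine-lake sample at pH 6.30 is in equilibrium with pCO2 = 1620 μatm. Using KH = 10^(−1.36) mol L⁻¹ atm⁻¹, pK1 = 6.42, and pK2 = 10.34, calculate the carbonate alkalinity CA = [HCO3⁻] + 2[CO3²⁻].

CA = 0.0537 mmol/L

[CO2*] = KH · pCO2 = 10^(−1.36) × 1620×10^-6 = 7.072×10^-5 mol/L
α₀ = 1/(1 + K1/[H⁺] + K1K2/[H⁺]²) = 1/(1 + 10^-0.12 + 10^-4.16) = 0.5686
DIC = [CO2*]/α₀ = 7.072×10^-5 / 0.5686 = 0.1244 mmol/L
CA = (α₁ + 2α₂)·DIC = (0.4313 + 2×3.934×10^-5) × 0.1244 = 0.0537 mmol/L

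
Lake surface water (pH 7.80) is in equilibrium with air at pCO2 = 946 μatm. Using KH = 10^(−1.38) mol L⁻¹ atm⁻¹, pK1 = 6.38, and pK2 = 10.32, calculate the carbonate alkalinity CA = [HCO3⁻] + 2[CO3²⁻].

[CO2*] = KH · pCO2 = 10^(−1.38) × 946×10^-6 = 3.944×10^-5 mol/L
α₀ = 1/(1 + K1/[H⁺] + K1K2/[H⁺]²) = 1/(1 + 10^+1.42 + 10^-1.10) = 0.03652
DIC = [CO2*]/α₀ = 3.944×10^-5 / 0.03652 = 1.080 mmol/L
CA = (α₁ + 2α₂)·DIC = (0.9606 + 2×0.002901) × 1.080 = 1.04 mmol/L

CA = 1.04 mmol/L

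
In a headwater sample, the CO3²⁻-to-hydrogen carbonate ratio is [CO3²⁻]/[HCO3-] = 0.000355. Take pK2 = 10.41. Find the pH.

pH = 6.96

From K2 = [H⁺][CO3²⁻]/[HCO3-]:  pH = pK2 + log₁₀([CO3²⁻]/[HCO3-])
log₁₀(0.000355) = -3.450
pH = 10.41 + (-3.450) = 6.96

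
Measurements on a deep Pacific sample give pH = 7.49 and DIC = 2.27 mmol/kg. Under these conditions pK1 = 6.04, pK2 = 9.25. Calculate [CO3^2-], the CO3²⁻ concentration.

[CO3²⁻] = 0.0375 mmol/kg

α₂ = 1 / (1 + [H⁺]/K2 + [H⁺]²/(K1K2)) = 1 / (1 + 10^+1.76 + 10^+0.31)
   = 1 / (1 + 57.544 + 2.0417) = 1/60.586 = 0.01651
[CO3²⁻] = α₂ × DIC = 0.01651 × 2.27 = 0.0375 mmol/kg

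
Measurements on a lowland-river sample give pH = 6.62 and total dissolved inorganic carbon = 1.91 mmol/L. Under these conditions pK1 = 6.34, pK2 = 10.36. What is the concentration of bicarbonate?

[HCO3⁻] = 1.25 mmol/L

α₁ = 1 / (1 + [H⁺]/K1 + K2/[H⁺]) = 1 / (1 + 10^-0.28 + 10^-3.74)
   = 1 / (1 + 0.52481 + 0.00018197) = 1/1.5250 = 0.6557
[HCO3⁻] = α₁ × DIC = 0.6557 × 1.91 = 1.25 mmol/L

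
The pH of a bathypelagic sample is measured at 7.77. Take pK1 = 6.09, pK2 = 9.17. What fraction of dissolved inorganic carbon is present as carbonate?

α₂ = 1 / (1 + [H⁺]/K2 + [H⁺]²/(K1K2)) = 1 / (1 + 10^+1.40 + 10^-0.28)
   = 1 / (1 + 25.119 + 0.52481) = 1/26.644 = 0.03753

α₂ = 0.0375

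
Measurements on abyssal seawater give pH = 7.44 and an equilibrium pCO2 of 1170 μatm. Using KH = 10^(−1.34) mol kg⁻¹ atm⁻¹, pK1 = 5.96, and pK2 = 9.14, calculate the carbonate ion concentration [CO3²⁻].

[CO2*] = KH · pCO2 = 10^(−1.34) × 1170×10^-6 = 5.348×10^-5 mol/kg
α₀ = 1/(1 + K1/[H⁺] + K1K2/[H⁺]²) = 1/(1 + 10^+1.48 + 10^-0.22) = 0.03144
DIC = [CO2*]/α₀ = 5.348×10^-5 / 0.03144 = 1.701 mmol/kg
[CO3²⁻] = α₂·DIC; α₂ = 0.01895, so [CO3²⁻] = 0.01895 × 1.701 = 0.0322 mmol/kg

[CO3²⁻] = 0.0322 mmol/kg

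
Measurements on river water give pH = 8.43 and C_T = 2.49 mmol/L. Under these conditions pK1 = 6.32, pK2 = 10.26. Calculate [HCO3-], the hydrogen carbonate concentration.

[HCO3⁻] = 2.44 mmol/L

α₁ = 1 / (1 + [H⁺]/K1 + K2/[H⁺]) = 1 / (1 + 10^-2.11 + 10^-1.83)
   = 1 / (1 + 0.0077625 + 0.014791) = 1/1.0226 = 0.9779
[HCO3⁻] = α₁ × DIC = 0.9779 × 2.49 = 2.44 mmol/L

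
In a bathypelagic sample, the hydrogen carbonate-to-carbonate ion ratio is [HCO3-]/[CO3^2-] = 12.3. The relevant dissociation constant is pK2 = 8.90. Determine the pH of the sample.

pH = 7.81

From K2 = [H⁺][CO3^2-]/[HCO3-]:  pH = pK2 − log₁₀([HCO3-]/[CO3^2-])
log₁₀(12.3) = +1.090
pH = 8.90 − (+1.090) = 7.81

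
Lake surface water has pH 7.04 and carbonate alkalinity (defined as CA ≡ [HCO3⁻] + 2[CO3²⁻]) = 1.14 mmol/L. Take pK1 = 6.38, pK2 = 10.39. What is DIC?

DIC = 1.39 mmol/L

CA = [HCO3⁻] + 2[CO3²⁻] = (α₁ + 2α₂)·DIC
At pH 7.04: [H⁺]/K1 = 10^-0.66 = 0.21878, K2/[H⁺] = 10^-3.35 = 0.00044668
α₁ = 1/(1 + 0.21878 + 0.00044668) = 1/1.2192 = 0.8202; α₂ = α₁·K2/[H⁺] = 0.0003664
α₁ + 2α₂ = 0.8209
DIC = CA / (α₁ + 2α₂) = 1.14 / 0.8209 = 1.39 mmol/L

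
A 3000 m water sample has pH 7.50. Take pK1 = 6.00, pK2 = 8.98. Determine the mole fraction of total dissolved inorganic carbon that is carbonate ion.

α₂ = 1 / (1 + [H⁺]/K2 + [H⁺]²/(K1K2)) = 1 / (1 + 10^+1.48 + 10^-0.02)
   = 1 / (1 + 30.200 + 0.95499) = 1/32.155 = 0.03110

α₂ = 0.0311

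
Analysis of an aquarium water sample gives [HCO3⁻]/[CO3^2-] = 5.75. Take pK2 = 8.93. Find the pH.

From K2 = [H⁺][CO3^2-]/[HCO3⁻]:  pH = pK2 − log₁₀([HCO3⁻]/[CO3^2-])
log₁₀(5.75) = +0.760
pH = 8.93 − (+0.760) = 8.17

pH = 8.17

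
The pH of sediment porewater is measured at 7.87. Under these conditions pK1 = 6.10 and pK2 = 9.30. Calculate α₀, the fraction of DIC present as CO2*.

α₀ = 0.0161

α₀ = 1 / (1 + K1/[H⁺] + K1K2/[H⁺]²) = 1 / (1 + 10^+1.77 + 10^+0.34)
   = 1 / (1 + 58.884 + 2.1878) = 1/62.072 = 0.01611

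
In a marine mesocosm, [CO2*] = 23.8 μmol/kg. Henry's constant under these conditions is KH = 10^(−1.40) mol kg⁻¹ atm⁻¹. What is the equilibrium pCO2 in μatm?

pCO2 = 598 μatm

KH = 10^(−1.40) = 3.981×10^-2 mol kg⁻¹ atm⁻¹
pCO2 = [CO2*]/KH = 23.8×10^-6 / 3.981×10^-2 = 5.98×10^-4 atm = 598 μatm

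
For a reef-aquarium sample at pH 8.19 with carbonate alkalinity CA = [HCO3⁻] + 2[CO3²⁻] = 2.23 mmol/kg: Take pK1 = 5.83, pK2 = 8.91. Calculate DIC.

DIC = 1.93 mmol/kg

CA = [HCO3⁻] + 2[CO3²⁻] = (α₁ + 2α₂)·DIC
At pH 8.19: [H⁺]/K1 = 10^-2.36 = 0.0043652, K2/[H⁺] = 10^-0.72 = 0.19055
α₁ = 1/(1 + 0.0043652 + 0.19055) = 1/1.1949 = 0.8369; α₂ = α₁·K2/[H⁺] = 0.1595
α₁ + 2α₂ = 1.1558
DIC = CA / (α₁ + 2α₂) = 2.23 / 1.1558 = 1.93 mmol/kg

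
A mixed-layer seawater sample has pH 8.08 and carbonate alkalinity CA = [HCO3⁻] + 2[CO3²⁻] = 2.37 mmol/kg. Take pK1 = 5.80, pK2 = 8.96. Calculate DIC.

DIC = 2.13 mmol/kg

CA = [HCO3⁻] + 2[CO3²⁻] = (α₁ + 2α₂)·DIC
At pH 8.08: [H⁺]/K1 = 10^-2.28 = 0.0052481, K2/[H⁺] = 10^-0.88 = 0.13183
α₁ = 1/(1 + 0.0052481 + 0.13183) = 1/1.1371 = 0.8795; α₂ = α₁·K2/[H⁺] = 0.1159
α₁ + 2α₂ = 1.1113
DIC = CA / (α₁ + 2α₂) = 2.37 / 1.1113 = 2.13 mmol/kg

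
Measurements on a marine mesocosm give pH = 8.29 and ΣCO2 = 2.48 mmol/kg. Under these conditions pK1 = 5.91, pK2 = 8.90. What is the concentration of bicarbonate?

α₁ = 1 / (1 + [H⁺]/K1 + K2/[H⁺]) = 1 / (1 + 10^-2.38 + 10^-0.61)
   = 1 / (1 + 0.0041687 + 0.24547) = 1/1.2496 = 0.8002
[HCO3⁻] = α₁ × DIC = 0.8002 × 2.48 = 1.98 mmol/kg

[HCO3⁻] = 1.98 mmol/kg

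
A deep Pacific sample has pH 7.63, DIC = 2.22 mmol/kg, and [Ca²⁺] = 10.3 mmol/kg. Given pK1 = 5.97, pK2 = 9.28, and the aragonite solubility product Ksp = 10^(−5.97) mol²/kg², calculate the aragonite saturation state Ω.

Ω = 0.457

α₂ = 1 / (1 + [H⁺]/K2 + [H⁺]²/(K1K2)) = 1 / (1 + 10^+1.65 + 10^-0.01)
   = 1 / (1 + 44.668 + 0.97724) = 1/46.646 = 0.02144
[CO3²⁻] = α₂ × DIC = 0.02144 × 2.22 = 0.04759 mmol/kg
Ksp = 10^(−5.97) = 1.072×10^-6
Ω = [Ca²⁺][CO3²⁻]/Ksp = (10.3×10^-3)(4.759×10^-5) / 1.072×10^-6 = 0.457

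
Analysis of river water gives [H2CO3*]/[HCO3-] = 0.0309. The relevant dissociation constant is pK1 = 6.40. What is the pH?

pH = 7.91

From K1 = [H⁺][HCO3-]/[H2CO3*]:  pH = pK1 − log₁₀([H2CO3*]/[HCO3-])
log₁₀(0.0309) = -1.510
pH = 6.40 − (-1.510) = 7.91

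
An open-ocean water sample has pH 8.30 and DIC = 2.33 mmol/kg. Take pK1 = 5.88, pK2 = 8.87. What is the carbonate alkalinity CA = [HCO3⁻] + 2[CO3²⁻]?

CA = [HCO3⁻] + 2[CO3²⁻] = (α₁ + 2α₂)·DIC
At pH 8.30: [H⁺]/K1 = 10^-2.42 = 0.0038019, K2/[H⁺] = 10^-0.57 = 0.26915
α₁ = 1/(1 + 0.0038019 + 0.26915) = 1/1.2730 = 0.7856; α₂ = α₁·K2/[H⁺] = 0.2114
α₁ + 2α₂ = 1.2085
CA = 1.2085 × 2.33 = 2.82 mmol/kg

CA = 2.82 mmol/kg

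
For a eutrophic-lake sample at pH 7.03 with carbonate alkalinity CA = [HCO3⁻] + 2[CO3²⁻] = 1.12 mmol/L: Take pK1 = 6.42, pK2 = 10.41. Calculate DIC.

CA = [HCO3⁻] + 2[CO3²⁻] = (α₁ + 2α₂)·DIC
At pH 7.03: [H⁺]/K1 = 10^-0.61 = 0.24547, K2/[H⁺] = 10^-3.38 = 0.00041687
α₁ = 1/(1 + 0.24547 + 0.00041687) = 1/1.2459 = 0.8026; α₂ = α₁·K2/[H⁺] = 0.0003346
α₁ + 2α₂ = 0.8033
DIC = CA / (α₁ + 2α₂) = 1.12 / 0.8033 = 1.39 mmol/L

DIC = 1.39 mmol/L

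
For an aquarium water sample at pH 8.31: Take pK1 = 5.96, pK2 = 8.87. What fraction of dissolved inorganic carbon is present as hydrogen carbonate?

α₁ = 0.781

α₁ = 1 / (1 + [H⁺]/K1 + K2/[H⁺]) = 1 / (1 + 10^-2.35 + 10^-0.56)
   = 1 / (1 + 0.0044668 + 0.27542) = 1/1.2799 = 0.7813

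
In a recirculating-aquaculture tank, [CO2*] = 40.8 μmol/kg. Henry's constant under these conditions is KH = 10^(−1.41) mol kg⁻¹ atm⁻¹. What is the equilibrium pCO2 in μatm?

KH = 10^(−1.41) = 3.890×10^-2 mol kg⁻¹ atm⁻¹
pCO2 = [CO2*]/KH = 40.8×10^-6 / 3.890×10^-2 = 1.05×10^-3 atm = 1050 μatm

pCO2 = 1050 μatm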